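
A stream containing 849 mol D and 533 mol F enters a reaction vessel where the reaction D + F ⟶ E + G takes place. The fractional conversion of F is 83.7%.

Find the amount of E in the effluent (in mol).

446 mol

F reacted = 0.837 × 533 = 446.1 mol; ν_F = −1, so ξ = 446.1/1 = 446.1 mol.
Outlet amounts (n = n₀ + ν ξ):
  D: 849 − 1(446.1) = 402.9
  F: 533 − 1(446.1) = 86.88
  E: 0 + 1(446.1) = 446.1
  G: 0 + 1(446.1) = 446.1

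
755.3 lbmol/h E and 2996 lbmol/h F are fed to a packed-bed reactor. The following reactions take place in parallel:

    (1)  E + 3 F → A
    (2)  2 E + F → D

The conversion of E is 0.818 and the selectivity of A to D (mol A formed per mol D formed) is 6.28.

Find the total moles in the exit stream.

2200 lbmol/h

Conversion of E: E consumed = 0.818 × 755.3 = 617.8 lbmol/h = 1ξ₁ + 2ξ₂.
Selectivity: 1ξ₁ / (1ξ₂) = 6.28 → ξ₁ = 6.28 ξ₂.
Substitute: (1·6.28 + 2) ξ₂ = 617.8 → ξ₂ = 74.62 lbmol/h, ξ₁ = 468.6 lbmol/h.
Outlet amounts (n = n₀ + Σ ν·ξ):
  E: 755.3 − 1(468.6) − 2(74.62) = 137.5
  F: 2996 − 3(468.6) − 1(74.62) = 1516
  A: 0 + 1(468.6) = 468.6
  D: 0 + 1(74.62) = 74.62
Total out = 137.5 + 1516 + 468.6 + 74.62 = 2196 lbmol/h.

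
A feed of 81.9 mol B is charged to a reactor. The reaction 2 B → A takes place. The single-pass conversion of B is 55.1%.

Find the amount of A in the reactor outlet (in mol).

22.6 mol

B reacted = 0.551 × 81.9 = 45.13 mol; ν_B = −2, so ξ = 45.13/2 = 22.56 mol.
Outlet amounts (n = n₀ + ν ξ):
  B: 81.9 − 2(22.56) = 36.77
  A: 0 + 1(22.56) = 22.56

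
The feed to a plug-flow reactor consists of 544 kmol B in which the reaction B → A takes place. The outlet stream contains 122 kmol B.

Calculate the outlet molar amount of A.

For B: n = n₀ − 1ξ → 122 = 544 − 1ξ, giving ξ = 422 kmol.
Outlet amounts (n = n₀ + ν ξ):
  B: 544 − 1(422) = 122
  A: 0 + 1(422) = 422

422 kmol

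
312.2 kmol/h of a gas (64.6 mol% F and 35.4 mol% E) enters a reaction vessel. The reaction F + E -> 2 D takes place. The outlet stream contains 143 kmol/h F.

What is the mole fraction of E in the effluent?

For F: n = n₀ − 1ξ → 143 = 201.7 − 1ξ, giving ξ = 58.68 kmol/h.
Outlet amounts (n = n₀ + ν ξ):
  F: 201.7 − 1(58.68) = 143
  E: 110.5 − 1(58.68) = 51.84
  D: 0 + 2(58.68) = 117.4
Total out = 312.2 kmol/h; y_E = 51.84 / 312.2 = 0.166.

0.166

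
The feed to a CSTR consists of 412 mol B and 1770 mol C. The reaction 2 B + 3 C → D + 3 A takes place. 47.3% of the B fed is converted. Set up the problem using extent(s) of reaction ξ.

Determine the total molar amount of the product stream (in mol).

2080 mol

B reacted = 0.473 × 412 = 194.9 mol; ν_B = −2, so ξ = 194.9/2 = 97.44 mol.
Outlet amounts (n = n₀ + ν ξ):
  B: 412 − 2(97.44) = 217.1
  C: 1770 − 3(97.44) = 1478
  D: 0 + 1(97.44) = 97.44
  A: 0 + 3(97.44) = 292.3
Total out = 217.1 + 1478 + 97.44 + 292.3 = 2085 mol.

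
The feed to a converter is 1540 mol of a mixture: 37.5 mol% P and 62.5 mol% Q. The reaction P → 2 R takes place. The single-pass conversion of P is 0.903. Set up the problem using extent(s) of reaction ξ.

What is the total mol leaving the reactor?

2060 mol

P reacted = 0.903 × 577.5 = 521.5 mol; ν_P = −1, so ξ = 521.5/1 = 521.5 mol.
Outlet amounts (n = n₀ + ν ξ):
  P: 577.5 − 1(521.5) = 56.02
  R: 0 + 2(521.5) = 1043
  Q: 962.5 (inert)
Total out = 56.02 + 1043 + 962.5 = 2061 mol.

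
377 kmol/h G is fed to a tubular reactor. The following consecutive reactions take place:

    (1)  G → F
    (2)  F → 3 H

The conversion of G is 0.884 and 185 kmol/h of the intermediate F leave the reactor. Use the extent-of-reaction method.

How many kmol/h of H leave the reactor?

445 kmol/h

Conversion of G: G consumed = 1ξ₁ = 0.884 × 377 → ξ₁ = 333.3 kmol/h.
F balance: n_F = 0 + 1ξ₁ − 1ξ₂ = 185 → ξ₂ = (1·333.3 − 185)/1 = 148.3 kmol/h.
Outlet amounts (n = n₀ + Σ ν·ξ):
  G: 377 − 1(333.3) = 43.73
  F: 0 + 1(333.3) − 1(148.3) = 185
  H: 0 + 3(148.3) = 444.8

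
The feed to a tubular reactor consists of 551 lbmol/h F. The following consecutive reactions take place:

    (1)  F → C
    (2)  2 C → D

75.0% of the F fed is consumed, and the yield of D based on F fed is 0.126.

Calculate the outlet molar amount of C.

Conversion of F: F consumed = 1ξ₁ = 0.75 × 551 → ξ₁ = 413.2 lbmol/h.
Yield of D: 1ξ₂ / 551 = 0.126 → ξ₂ = 69.43 lbmol/h.
Outlet amounts (n = n₀ + Σ ν·ξ):
  F: 551 − 1(413.2) = 137.8
  C: 0 + 1(413.2) − 2(69.43) = 274.4
  D: 0 + 1(69.43) = 69.43

274 lbmol/h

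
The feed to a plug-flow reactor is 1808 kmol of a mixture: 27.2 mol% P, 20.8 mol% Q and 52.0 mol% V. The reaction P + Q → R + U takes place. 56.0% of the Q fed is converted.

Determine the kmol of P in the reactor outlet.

281 kmol

Q reacted = 0.56 × 376.1 = 210.6 kmol; ν_Q = −1, so ξ = 210.6/1 = 210.6 kmol.
Outlet amounts (n = n₀ + ν ξ):
  P: 491.8 − 1(210.6) = 281.2
  Q: 376.1 − 1(210.6) = 165.5
  R: 0 + 1(210.6) = 210.6
  U: 0 + 1(210.6) = 210.6
  V: 940.2 (inert)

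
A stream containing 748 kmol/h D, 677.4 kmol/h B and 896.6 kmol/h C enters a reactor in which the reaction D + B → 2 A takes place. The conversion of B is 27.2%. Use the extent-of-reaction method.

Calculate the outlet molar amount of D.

564 kmol/h

B reacted = 0.272 × 677.4 = 184.3 kmol/h; ν_B = −1, so ξ = 184.3/1 = 184.3 kmol/h.
Outlet amounts (n = n₀ + ν ξ):
  D: 748 − 1(184.3) = 563.7
  B: 677.4 − 1(184.3) = 493.1
  A: 0 + 2(184.3) = 368.5
  C: 896.6 (inert)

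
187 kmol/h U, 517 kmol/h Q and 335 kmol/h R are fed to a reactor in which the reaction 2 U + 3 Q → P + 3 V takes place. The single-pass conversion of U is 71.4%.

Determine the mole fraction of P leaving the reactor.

0.0687

U reacted = 0.714 × 187 = 133.5 kmol/h; ν_U = −2, so ξ = 133.5/2 = 66.76 kmol/h.
Outlet amounts (n = n₀ + ν ξ):
  U: 187 − 2(66.76) = 53.48
  Q: 517 − 3(66.76) = 316.7
  P: 0 + 1(66.76) = 66.76
  V: 0 + 3(66.76) = 200.3
  R: 335 (inert)
Total out = 972.2 kmol/h; y_P = 66.76 / 972.2 = 0.06867.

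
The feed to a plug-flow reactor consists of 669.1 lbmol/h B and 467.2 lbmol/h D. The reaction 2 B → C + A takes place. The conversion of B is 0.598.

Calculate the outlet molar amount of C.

200 lbmol/h

B reacted = 0.598 × 669.1 = 400.1 lbmol/h; ν_B = −2, so ξ = 400.1/2 = 200.1 lbmol/h.
Outlet amounts (n = n₀ + ν ξ):
  B: 669.1 − 2(200.1) = 269
  C: 0 + 1(200.1) = 200.1
  A: 0 + 1(200.1) = 200.1
  D: 467.2 (inert)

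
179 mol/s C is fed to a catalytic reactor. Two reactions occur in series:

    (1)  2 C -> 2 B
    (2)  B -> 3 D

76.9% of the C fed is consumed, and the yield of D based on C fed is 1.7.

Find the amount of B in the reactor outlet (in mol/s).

36.2 mol/s

Conversion of C: C consumed = 2ξ₁ = 0.769 × 179 → ξ₁ = 68.83 mol/s.
Yield of D: 3ξ₂ / 179 = 1.7 → ξ₂ = 101.4 mol/s.
Outlet amounts (n = n₀ + Σ ν·ξ):
  C: 179 − 2(68.83) = 41.35
  B: 0 + 2(68.83) − 1(101.4) = 36.22
  D: 0 + 3(101.4) = 304.3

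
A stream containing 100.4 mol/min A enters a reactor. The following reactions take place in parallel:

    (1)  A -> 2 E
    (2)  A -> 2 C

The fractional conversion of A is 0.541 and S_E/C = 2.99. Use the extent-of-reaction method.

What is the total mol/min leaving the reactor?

155 mol/min

Conversion of A: A consumed = 0.541 × 100.4 = 54.32 mol/min = 1ξ₁ + 1ξ₂.
Selectivity: 2ξ₁ / (2ξ₂) = 2.99 → ξ₁ = 2.99 ξ₂.
Substitute: (1·2.99 + 1) ξ₂ = 54.32 → ξ₂ = 13.61 mol/min, ξ₁ = 40.7 mol/min.
Outlet amounts (n = n₀ + Σ ν·ξ):
  A: 100.4 − 1(40.7) − 1(13.61) = 46.08
  E: 0 + 2(40.7) = 81.41
  C: 0 + 2(13.61) = 27.23
Total out = 46.08 + 81.41 + 27.23 = 154.7 mol/min.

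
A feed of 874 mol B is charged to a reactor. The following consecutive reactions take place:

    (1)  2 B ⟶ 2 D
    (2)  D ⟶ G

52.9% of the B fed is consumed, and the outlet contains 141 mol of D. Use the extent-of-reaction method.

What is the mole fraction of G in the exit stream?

0.368

Conversion of B: B consumed = 2ξ₁ = 0.529 × 874 → ξ₁ = 231.2 mol.
D balance: n_D = 0 + 2ξ₁ − 1ξ₂ = 141 → ξ₂ = (2·231.2 − 141)/1 = 321.3 mol.
Outlet amounts (n = n₀ + Σ ν·ξ):
  B: 874 − 2(231.2) = 411.7
  D: 0 + 2(231.2) − 1(321.3) = 141
  G: 0 + 1(321.3) = 321.3
Total out = 874 mol; y_G = 321.3 / 874 = 0.3677.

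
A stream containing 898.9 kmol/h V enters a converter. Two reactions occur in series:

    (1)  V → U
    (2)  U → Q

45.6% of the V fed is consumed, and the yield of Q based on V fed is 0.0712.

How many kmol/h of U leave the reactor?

Conversion of V: V consumed = 1ξ₁ = 0.456 × 898.9 → ξ₁ = 409.9 kmol/h.
Yield of Q: 1ξ₂ / 898.9 = 0.0712 → ξ₂ = 64 kmol/h.
Outlet amounts (n = n₀ + Σ ν·ξ):
  V: 898.9 − 1(409.9) = 489
  U: 0 + 1(409.9) − 1(64) = 345.9
  Q: 0 + 1(64) = 64

346 kmol/h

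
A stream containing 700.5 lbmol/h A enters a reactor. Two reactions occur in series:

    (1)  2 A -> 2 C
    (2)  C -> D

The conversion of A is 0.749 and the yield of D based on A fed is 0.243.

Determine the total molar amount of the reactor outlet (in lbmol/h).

Conversion of A: A consumed = 2ξ₁ = 0.749 × 700.5 → ξ₁ = 262.3 lbmol/h.
Yield of D: 1ξ₂ / 700.5 = 0.243 → ξ₂ = 170.2 lbmol/h.
Outlet amounts (n = n₀ + Σ ν·ξ):
  A: 700.5 − 2(262.3) = 175.8
  C: 0 + 2(262.3) − 1(170.2) = 354.5
  D: 0 + 1(170.2) = 170.2
Total out = 175.8 + 354.5 + 170.2 = 700.5 lbmol/h.

700 lbmol/h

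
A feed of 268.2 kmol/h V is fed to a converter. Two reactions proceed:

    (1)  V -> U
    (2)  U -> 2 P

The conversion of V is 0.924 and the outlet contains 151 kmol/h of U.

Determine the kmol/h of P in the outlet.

194 kmol/h

Conversion of V: V consumed = 1ξ₁ = 0.924 × 268.2 → ξ₁ = 247.8 kmol/h.
U balance: n_U = 0 + 1ξ₁ − 1ξ₂ = 151 → ξ₂ = (1·247.8 − 151)/1 = 96.82 kmol/h.
Outlet amounts (n = n₀ + Σ ν·ξ):
  V: 268.2 − 1(247.8) = 20.38
  U: 0 + 1(247.8) − 1(96.82) = 151
  P: 0 + 2(96.82) = 193.6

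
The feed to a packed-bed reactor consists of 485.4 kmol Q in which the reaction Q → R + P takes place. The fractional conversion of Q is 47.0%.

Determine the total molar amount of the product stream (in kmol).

Q reacted = 0.47 × 485.4 = 228.1 kmol; ν_Q = −1, so ξ = 228.1/1 = 228.1 kmol.
Outlet amounts (n = n₀ + ν ξ):
  Q: 485.4 − 1(228.1) = 257.3
  R: 0 + 1(228.1) = 228.1
  P: 0 + 1(228.1) = 228.1
Total out = 257.3 + 228.1 + 228.1 = 713.5 kmol.

714 kmol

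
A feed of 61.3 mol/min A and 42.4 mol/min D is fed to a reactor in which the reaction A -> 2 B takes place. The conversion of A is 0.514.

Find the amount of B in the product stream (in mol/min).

A reacted = 0.514 × 61.3 = 31.51 mol/min; ν_A = −1, so ξ = 31.51/1 = 31.51 mol/min.
Outlet amounts (n = n₀ + ν ξ):
  A: 61.3 − 1(31.51) = 29.79
  B: 0 + 2(31.51) = 63.02
  D: 42.4 (inert)

63 mol/min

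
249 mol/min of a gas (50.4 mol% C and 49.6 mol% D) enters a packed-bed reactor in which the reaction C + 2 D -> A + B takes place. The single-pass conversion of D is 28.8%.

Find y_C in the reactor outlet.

D reacted = 0.288 × 123.5 = 35.57 mol/min; ν_D = −2, so ξ = 35.57/2 = 17.78 mol/min.
Outlet amounts (n = n₀ + ν ξ):
  C: 125.5 − 1(17.78) = 107.7
  D: 123.5 − 2(17.78) = 87.93
  A: 0 + 1(17.78) = 17.78
  B: 0 + 1(17.78) = 17.78
Total out = 231.2 mol/min; y_C = 107.7 / 231.2 = 0.4658.

0.466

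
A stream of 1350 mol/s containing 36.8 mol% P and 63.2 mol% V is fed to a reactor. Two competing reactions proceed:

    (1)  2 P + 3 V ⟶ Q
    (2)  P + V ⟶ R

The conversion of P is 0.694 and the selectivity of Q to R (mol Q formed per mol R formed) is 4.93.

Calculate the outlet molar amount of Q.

157 mol/s

Conversion of P: P consumed = 0.694 × 496.8 = 344.8 mol/s = 2ξ₁ + 1ξ₂.
Selectivity: 1ξ₁ / (1ξ₂) = 4.93 → ξ₁ = 4.93 ξ₂.
Substitute: (2·4.93 + 1) ξ₂ = 344.8 → ξ₂ = 31.75 mol/s, ξ₁ = 156.5 mol/s.
Outlet amounts (n = n₀ + Σ ν·ξ):
  P: 496.8 − 2(156.5) − 1(31.75) = 152
  V: 853.2 − 3(156.5) − 1(31.75) = 351.9
  Q: 0 + 1(156.5) = 156.5
  R: 0 + 1(31.75) = 31.75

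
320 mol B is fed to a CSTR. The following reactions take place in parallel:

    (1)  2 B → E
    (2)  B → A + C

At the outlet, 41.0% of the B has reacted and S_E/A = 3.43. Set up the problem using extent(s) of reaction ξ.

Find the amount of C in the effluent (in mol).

16.7 mol

Conversion of B: B consumed = 0.41 × 320 = 131.2 mol = 2ξ₁ + 1ξ₂.
Selectivity: 1ξ₁ / (1ξ₂) = 3.43 → ξ₁ = 3.43 ξ₂.
Substitute: (2·3.43 + 1) ξ₂ = 131.2 → ξ₂ = 16.69 mol, ξ₁ = 57.25 mol.
Outlet amounts (n = n₀ + Σ ν·ξ):
  B: 320 − 2(57.25) − 1(16.69) = 188.8
  E: 0 + 1(57.25) = 57.25
  A: 0 + 1(16.69) = 16.69
  C: 0 + 1(16.69) = 16.69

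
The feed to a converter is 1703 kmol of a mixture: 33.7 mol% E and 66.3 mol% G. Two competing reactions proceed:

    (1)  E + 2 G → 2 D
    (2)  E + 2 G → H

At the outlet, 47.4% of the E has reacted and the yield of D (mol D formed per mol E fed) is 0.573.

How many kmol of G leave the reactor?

585 kmol

Yield of D: 2ξ₁ / 573.9 = 0.573 → ξ₁ = 164.4 kmol.
Conversion of E: 1ξ₁ + 1ξ₂ = 0.474 × 573.9 = 272 → ξ₂ = 107.6 kmol.
Outlet amounts (n = n₀ + Σ ν·ξ):
  E: 573.9 − 1(164.4) − 1(107.6) = 301.9
  G: 1129 − 2(164.4) − 2(107.6) = 585
  D: 0 + 2(164.4) = 328.9
  H: 0 + 1(107.6) = 107.6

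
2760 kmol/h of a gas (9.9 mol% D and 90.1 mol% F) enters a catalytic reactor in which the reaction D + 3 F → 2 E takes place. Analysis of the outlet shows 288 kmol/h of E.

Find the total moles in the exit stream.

2470 kmol/h

For E: n = n₀ + 2ξ → 288 = 0 + 2ξ, giving ξ = 144 kmol/h.
Outlet amounts (n = n₀ + ν ξ):
  D: 273.2 − 1(144) = 129.2
  F: 2487 − 3(144) = 2055
  E: 0 + 2(144) = 288
Total out = 129.2 + 2055 + 288 = 2472 kmol/h.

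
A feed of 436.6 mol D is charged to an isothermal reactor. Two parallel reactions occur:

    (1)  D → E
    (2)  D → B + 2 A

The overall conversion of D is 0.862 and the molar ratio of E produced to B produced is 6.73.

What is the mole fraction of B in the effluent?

Conversion of D: D consumed = 0.862 × 436.6 = 376.3 mol = 1ξ₁ + 1ξ₂.
Selectivity: 1ξ₁ / (1ξ₂) = 6.73 → ξ₁ = 6.73 ξ₂.
Substitute: (1·6.73 + 1) ξ₂ = 376.3 → ξ₂ = 48.69 mol, ξ₁ = 327.7 mol.
Outlet amounts (n = n₀ + Σ ν·ξ):
  D: 436.6 − 1(327.7) − 1(48.69) = 60.25
  E: 0 + 1(327.7) = 327.7
  B: 0 + 1(48.69) = 48.69
  A: 0 + 2(48.69) = 97.37
Total out = 534 mol; y_B = 48.69 / 534 = 0.09118.

0.0912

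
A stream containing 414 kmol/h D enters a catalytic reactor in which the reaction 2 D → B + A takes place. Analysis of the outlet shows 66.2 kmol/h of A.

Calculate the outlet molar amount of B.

66.2 kmol/h

For A: n = n₀ + 1ξ → 66.2 = 0 + 1ξ, giving ξ = 66.2 kmol/h.
Outlet amounts (n = n₀ + ν ξ):
  D: 414 − 2(66.2) = 281.6
  B: 0 + 1(66.2) = 66.2
  A: 0 + 1(66.2) = 66.2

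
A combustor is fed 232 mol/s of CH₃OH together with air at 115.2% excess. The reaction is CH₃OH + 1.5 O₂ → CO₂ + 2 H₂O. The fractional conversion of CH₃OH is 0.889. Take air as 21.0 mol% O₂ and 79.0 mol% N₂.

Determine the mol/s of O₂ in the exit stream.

Stoichiometric O₂ = 1.5 × 232 = 348 mol/s; O₂ fed = 348 × 2.152 = 748.9 mol/s.
N₂ fed = 748.9 × 79/21 = 2817 mol/s.
Fuel reacted = 0.889 × 232 → ξ = 206.2 mol/s.
Outlet (n = n₀ + ν ξ):
  CH₃OH: 232 − 1(206.2) = 25.75
  O₂: 748.9 − 1.5(206.2) = 439.5
  N₂: 2817 (inert)
  CO₂: 0 + 1(206.2) = 206.2
  H₂O: 0 + 2(206.2) = 412.5

440 mol/s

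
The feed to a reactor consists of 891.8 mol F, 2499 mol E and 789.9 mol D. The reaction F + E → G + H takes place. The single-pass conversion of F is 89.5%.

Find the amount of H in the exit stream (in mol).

798 mol

F reacted = 0.895 × 891.8 = 798.2 mol; ν_F = −1, so ξ = 798.2/1 = 798.2 mol.
Outlet amounts (n = n₀ + ν ξ):
  F: 891.8 − 1(798.2) = 93.64
  E: 2499 − 1(798.2) = 1701
  G: 0 + 1(798.2) = 798.2
  H: 0 + 1(798.2) = 798.2
  D: 789.9 (inert)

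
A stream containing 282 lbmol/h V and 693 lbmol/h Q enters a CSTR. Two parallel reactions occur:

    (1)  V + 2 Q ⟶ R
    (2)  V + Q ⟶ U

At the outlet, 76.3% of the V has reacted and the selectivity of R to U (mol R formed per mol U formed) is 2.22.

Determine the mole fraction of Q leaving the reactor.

0.539

Conversion of V: V consumed = 0.763 × 282 = 215.2 lbmol/h = 1ξ₁ + 1ξ₂.
Selectivity: 1ξ₁ / (1ξ₂) = 2.22 → ξ₁ = 2.22 ξ₂.
Substitute: (1·2.22 + 1) ξ₂ = 215.2 → ξ₂ = 66.82 lbmol/h, ξ₁ = 148.3 lbmol/h.
Outlet amounts (n = n₀ + Σ ν·ξ):
  V: 282 − 1(148.3) − 1(66.82) = 66.83
  Q: 693 − 2(148.3) − 1(66.82) = 329.5
  R: 0 + 1(148.3) = 148.3
  U: 0 + 1(66.82) = 66.82
Total out = 611.5 lbmol/h; y_Q = 329.5 / 611.5 = 0.5388.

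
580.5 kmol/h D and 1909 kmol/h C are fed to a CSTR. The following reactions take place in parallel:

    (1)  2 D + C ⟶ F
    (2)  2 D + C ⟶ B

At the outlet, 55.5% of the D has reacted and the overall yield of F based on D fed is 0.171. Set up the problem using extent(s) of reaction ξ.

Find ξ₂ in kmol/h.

ξ₂ = 61.8 kmol/h

Yield of F: 1ξ₁ / 580.5 = 0.171 → ξ₁ = 99.27 kmol/h.
Conversion of D: 2ξ₁ + 2ξ₂ = 0.555 × 580.5 = 322.2 → ξ₂ = 61.82 kmol/h.
Outlet amounts (n = n₀ + Σ ν·ξ):
  D: 580.5 − 2(99.27) − 2(61.82) = 258.3
  C: 1909 − 1(99.27) − 1(61.82) = 1748
  F: 0 + 1(99.27) = 99.27
  B: 0 + 1(61.82) = 61.82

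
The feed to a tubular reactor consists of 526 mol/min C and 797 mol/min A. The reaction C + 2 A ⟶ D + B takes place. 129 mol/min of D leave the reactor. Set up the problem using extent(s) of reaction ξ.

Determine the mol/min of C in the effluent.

For D: n = n₀ + 1ξ → 129 = 0 + 1ξ, giving ξ = 129 mol/min.
Outlet amounts (n = n₀ + ν ξ):
  C: 526 − 1(129) = 397
  A: 797 − 2(129) = 539
  D: 0 + 1(129) = 129
  B: 0 + 1(129) = 129

397 mol/min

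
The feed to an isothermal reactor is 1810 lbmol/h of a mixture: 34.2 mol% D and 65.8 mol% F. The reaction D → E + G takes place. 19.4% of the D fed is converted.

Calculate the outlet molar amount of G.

D reacted = 0.194 × 619 = 120.1 lbmol/h; ν_D = −1, so ξ = 120.1/1 = 120.1 lbmol/h.
Outlet amounts (n = n₀ + ν ξ):
  D: 619 − 1(120.1) = 498.9
  E: 0 + 1(120.1) = 120.1
  G: 0 + 1(120.1) = 120.1
  F: 1191 (inert)

120 lbmol/h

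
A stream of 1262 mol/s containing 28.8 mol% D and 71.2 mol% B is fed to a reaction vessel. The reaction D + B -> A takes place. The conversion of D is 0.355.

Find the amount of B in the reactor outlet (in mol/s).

D reacted = 0.355 × 363.5 = 129 mol/s; ν_D = −1, so ξ = 129/1 = 129 mol/s.
Outlet amounts (n = n₀ + ν ξ):
  D: 363.5 − 1(129) = 234.4
  B: 898.5 − 1(129) = 769.5
  A: 0 + 1(129) = 129

770 mol/s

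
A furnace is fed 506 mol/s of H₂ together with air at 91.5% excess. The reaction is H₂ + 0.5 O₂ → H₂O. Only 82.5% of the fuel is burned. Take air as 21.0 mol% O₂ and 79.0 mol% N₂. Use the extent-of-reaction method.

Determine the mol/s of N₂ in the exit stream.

1820 mol/s

Stoichiometric O₂ = 0.5 × 506 = 253 mol/s; O₂ fed = 253 × 1.915 = 484.5 mol/s.
N₂ fed = 484.5 × 79/21 = 1823 mol/s.
Fuel reacted = 0.825 × 506 → ξ = 417.4 mol/s.
Outlet (n = n₀ + ν ξ):
  H₂: 506 − 1(417.4) = 88.55
  O₂: 484.5 − 0.5(417.4) = 275.8
  N₂: 1823 (inert)
  H₂O: 0 + 1(417.4) = 417.4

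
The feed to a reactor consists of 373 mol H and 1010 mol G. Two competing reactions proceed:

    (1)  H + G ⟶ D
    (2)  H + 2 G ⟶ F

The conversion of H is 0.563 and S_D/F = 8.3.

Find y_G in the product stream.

0.676

Conversion of H: H consumed = 0.563 × 373 = 210 mol = 1ξ₁ + 1ξ₂.
Selectivity: 1ξ₁ / (1ξ₂) = 8.3 → ξ₁ = 8.3 ξ₂.
Substitute: (1·8.3 + 1) ξ₂ = 210 → ξ₂ = 22.58 mol, ξ₁ = 187.4 mol.
Outlet amounts (n = n₀ + Σ ν·ξ):
  H: 373 − 1(187.4) − 1(22.58) = 163
  G: 1010 − 1(187.4) − 2(22.58) = 777.4
  D: 0 + 1(187.4) = 187.4
  F: 0 + 1(22.58) = 22.58
Total out = 1150 mol; y_G = 777.4 / 1150 = 0.6758.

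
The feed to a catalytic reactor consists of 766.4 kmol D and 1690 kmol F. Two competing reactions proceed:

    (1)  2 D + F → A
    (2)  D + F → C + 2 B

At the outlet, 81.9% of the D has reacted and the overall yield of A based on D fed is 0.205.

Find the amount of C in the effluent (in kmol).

Yield of A: 1ξ₁ / 766.4 = 0.205 → ξ₁ = 157.1 kmol.
Conversion of D: 2ξ₁ + 1ξ₂ = 0.819 × 766.4 = 627.7 → ξ₂ = 313.5 kmol.
Outlet amounts (n = n₀ + Σ ν·ξ):
  D: 766.4 − 2(157.1) − 1(313.5) = 138.7
  F: 1690 − 1(157.1) − 1(313.5) = 1219
  A: 0 + 1(157.1) = 157.1
  C: 0 + 1(313.5) = 313.5
  B: 0 + 2(313.5) = 626.9

313 kmol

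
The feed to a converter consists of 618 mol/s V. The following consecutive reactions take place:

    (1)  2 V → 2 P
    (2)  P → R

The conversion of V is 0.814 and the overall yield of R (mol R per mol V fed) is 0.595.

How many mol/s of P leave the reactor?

Conversion of V: V consumed = 2ξ₁ = 0.814 × 618 → ξ₁ = 251.5 mol/s.
Yield of R: 1ξ₂ / 618 = 0.595 → ξ₂ = 367.7 mol/s.
Outlet amounts (n = n₀ + Σ ν·ξ):
  V: 618 − 2(251.5) = 114.9
  P: 0 + 2(251.5) − 1(367.7) = 135.3
  R: 0 + 1(367.7) = 367.7

135 mol/s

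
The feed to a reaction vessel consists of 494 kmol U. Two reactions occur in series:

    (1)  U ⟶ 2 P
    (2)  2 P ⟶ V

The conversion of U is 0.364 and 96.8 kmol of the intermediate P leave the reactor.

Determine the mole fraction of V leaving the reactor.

0.242

Conversion of U: U consumed = 1ξ₁ = 0.364 × 494 → ξ₁ = 179.8 kmol.
P balance: n_P = 0 + 2ξ₁ − 2ξ₂ = 96.8 → ξ₂ = (2·179.8 − 96.8)/2 = 131.4 kmol.
Outlet amounts (n = n₀ + Σ ν·ξ):
  U: 494 − 1(179.8) = 314.2
  P: 0 + 2(179.8) − 2(131.4) = 96.8
  V: 0 + 1(131.4) = 131.4
Total out = 542.4 kmol; y_V = 131.4 / 542.4 = 0.2423.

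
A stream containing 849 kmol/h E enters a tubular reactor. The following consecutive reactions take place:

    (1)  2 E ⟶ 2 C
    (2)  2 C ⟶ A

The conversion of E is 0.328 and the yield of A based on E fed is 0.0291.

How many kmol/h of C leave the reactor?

Conversion of E: E consumed = 2ξ₁ = 0.328 × 849 → ξ₁ = 139.2 kmol/h.
Yield of A: 1ξ₂ / 849 = 0.0291 → ξ₂ = 24.71 kmol/h.
Outlet amounts (n = n₀ + Σ ν·ξ):
  E: 849 − 2(139.2) = 570.5
  C: 0 + 2(139.2) − 2(24.71) = 229.1
  A: 0 + 1(24.71) = 24.71

229 kmol/h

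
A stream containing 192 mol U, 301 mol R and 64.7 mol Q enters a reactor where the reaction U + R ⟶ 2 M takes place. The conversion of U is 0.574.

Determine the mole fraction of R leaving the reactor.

0.342

U reacted = 0.574 × 192 = 110.2 mol; ν_U = −1, so ξ = 110.2/1 = 110.2 mol.
Outlet amounts (n = n₀ + ν ξ):
  U: 192 − 1(110.2) = 81.79
  R: 301 − 1(110.2) = 190.8
  M: 0 + 2(110.2) = 220.4
  Q: 64.7 (inert)
Total out = 557.7 mol; y_R = 190.8 / 557.7 = 0.3421.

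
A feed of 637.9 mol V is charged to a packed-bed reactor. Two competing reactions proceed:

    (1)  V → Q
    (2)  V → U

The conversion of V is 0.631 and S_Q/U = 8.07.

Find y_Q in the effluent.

0.561

Conversion of V: V consumed = 0.631 × 637.9 = 402.5 mol = 1ξ₁ + 1ξ₂.
Selectivity: 1ξ₁ / (1ξ₂) = 8.07 → ξ₁ = 8.07 ξ₂.
Substitute: (1·8.07 + 1) ξ₂ = 402.5 → ξ₂ = 44.38 mol, ξ₁ = 358.1 mol.
Outlet amounts (n = n₀ + Σ ν·ξ):
  V: 637.9 − 1(358.1) − 1(44.38) = 235.4
  Q: 0 + 1(358.1) = 358.1
  U: 0 + 1(44.38) = 44.38
Total out = 637.9 mol; y_Q = 358.1 / 637.9 = 0.5614.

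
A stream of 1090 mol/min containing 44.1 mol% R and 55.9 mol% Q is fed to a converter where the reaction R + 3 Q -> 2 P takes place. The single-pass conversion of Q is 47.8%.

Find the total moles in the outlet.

Q reacted = 0.478 × 609.3 = 291.3 mol/min; ν_Q = −3, so ξ = 291.3/3 = 97.08 mol/min.
Outlet amounts (n = n₀ + ν ξ):
  R: 480.7 − 1(97.08) = 383.6
  Q: 609.3 − 3(97.08) = 318.1
  P: 0 + 2(97.08) = 194.2
Total out = 383.6 + 318.1 + 194.2 = 895.8 mol/min.

896 mol/min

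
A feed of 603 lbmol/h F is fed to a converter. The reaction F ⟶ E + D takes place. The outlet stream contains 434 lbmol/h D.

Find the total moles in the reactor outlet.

1040 lbmol/h

For D: n = n₀ + 1ξ → 434 = 0 + 1ξ, giving ξ = 434 lbmol/h.
Outlet amounts (n = n₀ + ν ξ):
  F: 603 − 1(434) = 169
  E: 0 + 1(434) = 434
  D: 0 + 1(434) = 434
Total out = 169 + 434 + 434 = 1037 lbmol/h.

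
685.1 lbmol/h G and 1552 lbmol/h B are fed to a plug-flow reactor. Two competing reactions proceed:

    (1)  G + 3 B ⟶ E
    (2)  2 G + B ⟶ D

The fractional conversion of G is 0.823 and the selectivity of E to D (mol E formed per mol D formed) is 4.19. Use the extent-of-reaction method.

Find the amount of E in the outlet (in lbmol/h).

382 lbmol/h

Conversion of G: G consumed = 0.823 × 685.1 = 563.8 lbmol/h = 1ξ₁ + 2ξ₂.
Selectivity: 1ξ₁ / (1ξ₂) = 4.19 → ξ₁ = 4.19 ξ₂.
Substitute: (1·4.19 + 2) ξ₂ = 563.8 → ξ₂ = 91.09 lbmol/h, ξ₁ = 381.7 lbmol/h.
Outlet amounts (n = n₀ + Σ ν·ξ):
  G: 685.1 − 1(381.7) − 2(91.09) = 121.3
  B: 1552 − 3(381.7) − 1(91.09) = 315.9
  E: 0 + 1(381.7) = 381.7
  D: 0 + 1(91.09) = 91.09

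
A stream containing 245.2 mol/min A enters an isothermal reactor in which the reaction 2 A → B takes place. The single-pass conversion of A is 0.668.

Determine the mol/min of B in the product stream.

A reacted = 0.668 × 245.2 = 163.8 mol/min; ν_A = −2, so ξ = 163.8/2 = 81.9 mol/min.
Outlet amounts (n = n₀ + ν ξ):
  A: 245.2 − 2(81.9) = 81.41
  B: 0 + 1(81.9) = 81.9

81.9 mol/min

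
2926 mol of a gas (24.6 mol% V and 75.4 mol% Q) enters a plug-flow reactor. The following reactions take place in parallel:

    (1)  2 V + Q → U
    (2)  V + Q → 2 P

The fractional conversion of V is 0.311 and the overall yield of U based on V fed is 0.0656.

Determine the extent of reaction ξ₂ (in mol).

Yield of U: 1ξ₁ / 719.8 = 0.0656 → ξ₁ = 47.22 mol.
Conversion of V: 2ξ₁ + 1ξ₂ = 0.311 × 719.8 = 223.9 → ξ₂ = 129.4 mol.
Outlet amounts (n = n₀ + Σ ν·ξ):
  V: 719.8 − 2(47.22) − 1(129.4) = 495.9
  Q: 2206 − 1(47.22) − 1(129.4) = 2030
  U: 0 + 1(47.22) = 47.22
  P: 0 + 2(129.4) = 258.8

ξ₂ = 129 mol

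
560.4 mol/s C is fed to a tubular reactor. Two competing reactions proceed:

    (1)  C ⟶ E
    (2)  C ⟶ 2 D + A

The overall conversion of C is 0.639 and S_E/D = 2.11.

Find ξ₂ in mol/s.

ξ₂ = 68.6 mol/s

Conversion of C: C consumed = 0.639 × 560.4 = 358.1 mol/s = 1ξ₁ + 1ξ₂.
Selectivity: 1ξ₁ / (2ξ₂) = 2.11 → ξ₁ = 4.22 ξ₂.
Substitute: (1·4.22 + 1) ξ₂ = 358.1 → ξ₂ = 68.6 mol/s, ξ₁ = 289.5 mol/s.
Outlet amounts (n = n₀ + Σ ν·ξ):
  C: 560.4 − 1(289.5) − 1(68.6) = 202.3
  E: 0 + 1(289.5) = 289.5
  D: 0 + 2(68.6) = 137.2
  A: 0 + 1(68.6) = 68.6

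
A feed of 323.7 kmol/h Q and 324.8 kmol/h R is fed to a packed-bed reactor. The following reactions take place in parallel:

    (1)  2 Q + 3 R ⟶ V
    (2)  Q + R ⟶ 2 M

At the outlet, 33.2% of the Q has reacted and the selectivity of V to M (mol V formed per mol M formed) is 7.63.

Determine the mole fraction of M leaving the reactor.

Conversion of Q: Q consumed = 0.332 × 323.7 = 107.5 kmol/h = 2ξ₁ + 1ξ₂.
Selectivity: 1ξ₁ / (2ξ₂) = 7.63 → ξ₁ = 15.26 ξ₂.
Substitute: (2·15.26 + 1) ξ₂ = 107.5 → ξ₂ = 3.41 kmol/h, ξ₁ = 52.03 kmol/h.
Outlet amounts (n = n₀ + Σ ν·ξ):
  Q: 323.7 − 2(52.03) − 1(3.41) = 216.2
  R: 324.8 − 3(52.03) − 1(3.41) = 165.3
  V: 0 + 1(52.03) = 52.03
  M: 0 + 2(3.41) = 6.819
Total out = 440.4 kmol/h; y_M = 6.819 / 440.4 = 0.01548.

0.0155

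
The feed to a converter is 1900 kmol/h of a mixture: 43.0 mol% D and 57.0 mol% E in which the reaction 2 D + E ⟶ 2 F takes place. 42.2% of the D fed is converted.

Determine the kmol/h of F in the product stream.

345 kmol/h

D reacted = 0.422 × 817 = 344.8 kmol/h; ν_D = −2, so ξ = 344.8/2 = 172.4 kmol/h.
Outlet amounts (n = n₀ + ν ξ):
  D: 817 − 2(172.4) = 472.2
  E: 1083 − 1(172.4) = 910.6
  F: 0 + 2(172.4) = 344.8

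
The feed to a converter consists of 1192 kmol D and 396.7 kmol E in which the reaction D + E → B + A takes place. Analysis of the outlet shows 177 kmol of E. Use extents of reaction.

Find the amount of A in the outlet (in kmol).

For E: n = n₀ − 1ξ → 177 = 396.7 − 1ξ, giving ξ = 219.7 kmol.
Outlet amounts (n = n₀ + ν ξ):
  D: 1192 − 1(219.7) = 972.3
  E: 396.7 − 1(219.7) = 177
  B: 0 + 1(219.7) = 219.7
  A: 0 + 1(219.7) = 219.7

220 kmol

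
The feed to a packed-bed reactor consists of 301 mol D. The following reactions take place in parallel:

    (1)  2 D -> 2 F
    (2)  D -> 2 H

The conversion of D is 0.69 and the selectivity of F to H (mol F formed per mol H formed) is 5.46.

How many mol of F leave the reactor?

190 mol

Conversion of D: D consumed = 0.69 × 301 = 207.7 mol = 2ξ₁ + 1ξ₂.
Selectivity: 2ξ₁ / (2ξ₂) = 5.46 → ξ₁ = 5.46 ξ₂.
Substitute: (2·5.46 + 1) ξ₂ = 207.7 → ξ₂ = 17.42 mol, ξ₁ = 95.13 mol.
Outlet amounts (n = n₀ + Σ ν·ξ):
  D: 301 − 2(95.13) − 1(17.42) = 93.31
  F: 0 + 2(95.13) = 190.3
  H: 0 + 2(17.42) = 34.85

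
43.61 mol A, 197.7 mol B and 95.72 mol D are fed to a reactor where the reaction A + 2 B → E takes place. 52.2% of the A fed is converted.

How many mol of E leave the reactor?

A reacted = 0.522 × 43.61 = 22.76 mol; ν_A = −1, so ξ = 22.76/1 = 22.76 mol.
Outlet amounts (n = n₀ + ν ξ):
  A: 43.61 − 1(22.76) = 20.85
  B: 197.7 − 2(22.76) = 152.2
  E: 0 + 1(22.76) = 22.76
  D: 95.72 (inert)

22.8 mol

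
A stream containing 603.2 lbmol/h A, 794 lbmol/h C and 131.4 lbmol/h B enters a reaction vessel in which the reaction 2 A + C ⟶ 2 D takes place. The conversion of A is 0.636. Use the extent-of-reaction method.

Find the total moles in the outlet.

A reacted = 0.636 × 603.2 = 383.6 lbmol/h; ν_A = −2, so ξ = 383.6/2 = 191.8 lbmol/h.
Outlet amounts (n = n₀ + ν ξ):
  A: 603.2 − 2(191.8) = 219.6
  C: 794 − 1(191.8) = 602.2
  D: 0 + 2(191.8) = 383.6
  B: 131.4 (inert)
Total out = 219.6 + 602.2 + 383.6 + 131.4 = 1337 lbmol/h.

1340 lbmol/h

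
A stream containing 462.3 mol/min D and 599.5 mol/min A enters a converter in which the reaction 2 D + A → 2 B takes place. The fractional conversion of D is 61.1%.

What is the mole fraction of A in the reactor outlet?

0.498

D reacted = 0.611 × 462.3 = 282.5 mol/min; ν_D = −2, so ξ = 282.5/2 = 141.2 mol/min.
Outlet amounts (n = n₀ + ν ξ):
  D: 462.3 − 2(141.2) = 179.8
  A: 599.5 − 1(141.2) = 458.3
  B: 0 + 2(141.2) = 282.5
Total out = 920.6 mol/min; y_A = 458.3 / 920.6 = 0.4978.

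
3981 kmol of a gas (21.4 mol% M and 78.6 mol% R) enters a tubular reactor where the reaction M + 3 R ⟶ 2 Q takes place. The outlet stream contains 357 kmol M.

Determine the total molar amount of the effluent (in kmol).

2990 kmol

For M: n = n₀ − 1ξ → 357 = 851.9 − 1ξ, giving ξ = 494.9 kmol.
Outlet amounts (n = n₀ + ν ξ):
  M: 851.9 − 1(494.9) = 357
  R: 3129 − 3(494.9) = 1644
  Q: 0 + 2(494.9) = 989.9
Total out = 357 + 1644 + 989.9 = 2991 kmol.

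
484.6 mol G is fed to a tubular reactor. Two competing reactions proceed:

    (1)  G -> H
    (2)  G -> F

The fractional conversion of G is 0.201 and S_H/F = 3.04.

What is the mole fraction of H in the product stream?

0.151

Conversion of G: G consumed = 0.201 × 484.6 = 97.4 mol = 1ξ₁ + 1ξ₂.
Selectivity: 1ξ₁ / (1ξ₂) = 3.04 → ξ₁ = 3.04 ξ₂.
Substitute: (1·3.04 + 1) ξ₂ = 97.4 → ξ₂ = 24.11 mol, ξ₁ = 73.29 mol.
Outlet amounts (n = n₀ + Σ ν·ξ):
  G: 484.6 − 1(73.29) − 1(24.11) = 387.2
  H: 0 + 1(73.29) = 73.29
  F: 0 + 1(24.11) = 24.11
Total out = 484.6 mol; y_H = 73.29 / 484.6 = 0.1512.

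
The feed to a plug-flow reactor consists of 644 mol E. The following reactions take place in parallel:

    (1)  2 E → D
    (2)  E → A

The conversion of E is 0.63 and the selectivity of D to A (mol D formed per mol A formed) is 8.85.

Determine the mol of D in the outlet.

192 mol

Conversion of E: E consumed = 0.63 × 644 = 405.7 mol = 2ξ₁ + 1ξ₂.
Selectivity: 1ξ₁ / (1ξ₂) = 8.85 → ξ₁ = 8.85 ξ₂.
Substitute: (2·8.85 + 1) ξ₂ = 405.7 → ξ₂ = 21.7 mol, ξ₁ = 192 mol.
Outlet amounts (n = n₀ + Σ ν·ξ):
  E: 644 − 2(192) − 1(21.7) = 238.3
  D: 0 + 1(192) = 192
  A: 0 + 1(21.7) = 21.7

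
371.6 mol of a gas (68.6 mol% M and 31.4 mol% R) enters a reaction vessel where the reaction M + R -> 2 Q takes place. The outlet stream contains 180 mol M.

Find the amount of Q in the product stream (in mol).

For M: n = n₀ − 1ξ → 180 = 254.9 − 1ξ, giving ξ = 74.92 mol.
Outlet amounts (n = n₀ + ν ξ):
  M: 254.9 − 1(74.92) = 180
  R: 116.7 − 1(74.92) = 41.76
  Q: 0 + 2(74.92) = 149.8

150 mol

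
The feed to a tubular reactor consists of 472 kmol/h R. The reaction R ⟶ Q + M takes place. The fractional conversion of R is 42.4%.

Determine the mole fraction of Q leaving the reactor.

0.298

R reacted = 0.424 × 472 = 200.1 kmol/h; ν_R = −1, so ξ = 200.1/1 = 200.1 kmol/h.
Outlet amounts (n = n₀ + ν ξ):
  R: 472 − 1(200.1) = 271.9
  Q: 0 + 1(200.1) = 200.1
  M: 0 + 1(200.1) = 200.1
Total out = 672.1 kmol/h; y_Q = 200.1 / 672.1 = 0.2978.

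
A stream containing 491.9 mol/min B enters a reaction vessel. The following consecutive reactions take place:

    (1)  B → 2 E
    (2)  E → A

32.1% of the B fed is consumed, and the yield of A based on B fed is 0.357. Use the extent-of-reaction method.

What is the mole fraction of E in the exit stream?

Conversion of B: B consumed = 1ξ₁ = 0.321 × 491.9 → ξ₁ = 157.9 mol/min.
Yield of A: 1ξ₂ / 491.9 = 0.357 → ξ₂ = 175.6 mol/min.
Outlet amounts (n = n₀ + Σ ν·ξ):
  B: 491.9 − 1(157.9) = 334
  E: 0 + 2(157.9) − 1(175.6) = 140.2
  A: 0 + 1(175.6) = 175.6
Total out = 649.8 mol/min; y_E = 140.2 / 649.8 = 0.2157.

0.216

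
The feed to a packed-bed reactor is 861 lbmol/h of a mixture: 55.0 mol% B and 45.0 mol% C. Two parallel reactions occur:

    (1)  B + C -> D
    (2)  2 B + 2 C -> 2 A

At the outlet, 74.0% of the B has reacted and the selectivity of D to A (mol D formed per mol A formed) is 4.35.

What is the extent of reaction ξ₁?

Conversion of B: B consumed = 0.74 × 473.6 = 350.4 lbmol/h = 1ξ₁ + 2ξ₂.
Selectivity: 1ξ₁ / (2ξ₂) = 4.35 → ξ₁ = 8.7 ξ₂.
Substitute: (1·8.7 + 2) ξ₂ = 350.4 → ξ₂ = 32.75 lbmol/h, ξ₁ = 284.9 lbmol/h.
Outlet amounts (n = n₀ + Σ ν·ξ):
  B: 473.6 − 1(284.9) − 2(32.75) = 123.1
  C: 387.4 − 1(284.9) − 2(32.75) = 37.02
  D: 0 + 1(284.9) = 284.9
  A: 0 + 2(32.75) = 65.5

ξ₁ = 285 lbmol/h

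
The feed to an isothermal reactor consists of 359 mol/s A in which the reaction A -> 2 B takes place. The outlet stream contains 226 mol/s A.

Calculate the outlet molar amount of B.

266 mol/s

For A: n = n₀ − 1ξ → 226 = 359 − 1ξ, giving ξ = 133 mol/s.
Outlet amounts (n = n₀ + ν ξ):
  A: 359 − 1(133) = 226
  B: 0 + 2(133) = 266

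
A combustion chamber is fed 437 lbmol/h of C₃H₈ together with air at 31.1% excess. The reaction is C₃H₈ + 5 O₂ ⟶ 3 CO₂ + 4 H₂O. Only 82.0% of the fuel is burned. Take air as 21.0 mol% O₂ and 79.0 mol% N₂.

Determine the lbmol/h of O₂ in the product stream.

Stoichiometric O₂ = 5 × 437 = 2185 lbmol/h; O₂ fed = 2185 × 1.311 = 2865 lbmol/h.
N₂ fed = 2865 × 79/21 = 10780 lbmol/h.
Fuel reacted = 0.82 × 437 → ξ = 358.3 lbmol/h.
Outlet (n = n₀ + ν ξ):
  C₃H₈: 437 − 1(358.3) = 78.66
  O₂: 2865 − 5(358.3) = 1073
  N₂: 10780 (inert)
  CO₂: 0 + 3(358.3) = 1075
  H₂O: 0 + 4(358.3) = 1433

1070 lbmol/h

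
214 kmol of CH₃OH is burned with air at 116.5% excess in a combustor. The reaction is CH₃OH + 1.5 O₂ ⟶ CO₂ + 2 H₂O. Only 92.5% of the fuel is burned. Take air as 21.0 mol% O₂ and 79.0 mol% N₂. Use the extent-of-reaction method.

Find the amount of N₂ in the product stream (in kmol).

2610 kmol

Stoichiometric O₂ = 1.5 × 214 = 321 kmol; O₂ fed = 321 × 2.165 = 695 kmol.
N₂ fed = 695 × 79/21 = 2614 kmol.
Fuel reacted = 0.925 × 214 → ξ = 198 kmol.
Outlet (n = n₀ + ν ξ):
  CH₃OH: 214 − 1(198) = 16.05
  O₂: 695 − 1.5(198) = 398
  N₂: 2614 (inert)
  CO₂: 0 + 1(198) = 198
  H₂O: 0 + 2(198) = 395.9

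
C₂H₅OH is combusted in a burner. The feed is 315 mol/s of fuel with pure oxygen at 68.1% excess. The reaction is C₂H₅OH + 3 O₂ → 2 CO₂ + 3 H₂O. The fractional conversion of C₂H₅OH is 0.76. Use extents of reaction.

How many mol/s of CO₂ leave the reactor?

479 mol/s

Stoichiometric O₂ = 3 × 315 = 945 mol/s; O₂ fed = 945 × 1.681 = 1589 mol/s.
Fuel reacted = 0.76 × 315 → ξ = 239.4 mol/s.
Outlet (n = n₀ + ν ξ):
  C₂H₅OH: 315 − 1(239.4) = 75.6
  O₂: 1589 − 3(239.4) = 870.3
  CO₂: 0 + 2(239.4) = 478.8
  H₂O: 0 + 3(239.4) = 718.2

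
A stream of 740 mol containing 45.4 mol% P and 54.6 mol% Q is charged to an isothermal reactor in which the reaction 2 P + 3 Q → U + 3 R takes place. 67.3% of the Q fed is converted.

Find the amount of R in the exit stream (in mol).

272 mol

Q reacted = 0.673 × 404 = 271.9 mol; ν_Q = −3, so ξ = 271.9/3 = 90.64 mol.
Outlet amounts (n = n₀ + ν ξ):
  P: 336 − 2(90.64) = 154.7
  Q: 404 − 3(90.64) = 132.1
  U: 0 + 1(90.64) = 90.64
  R: 0 + 3(90.64) = 271.9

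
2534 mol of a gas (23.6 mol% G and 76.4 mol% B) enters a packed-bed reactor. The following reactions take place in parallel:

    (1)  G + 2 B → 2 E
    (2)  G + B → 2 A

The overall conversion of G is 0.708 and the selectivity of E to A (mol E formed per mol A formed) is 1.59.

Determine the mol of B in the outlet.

Conversion of G: G consumed = 0.708 × 598 = 423.4 mol = 1ξ₁ + 1ξ₂.
Selectivity: 2ξ₁ / (2ξ₂) = 1.59 → ξ₁ = 1.59 ξ₂.
Substitute: (1·1.59 + 1) ξ₂ = 423.4 → ξ₂ = 163.5 mol, ξ₁ = 259.9 mol.
Outlet amounts (n = n₀ + Σ ν·ξ):
  G: 598 − 1(259.9) − 1(163.5) = 174.6
  B: 1936 − 2(259.9) − 1(163.5) = 1253
  E: 0 + 2(259.9) = 519.9
  A: 0 + 2(163.5) = 327

1250 mol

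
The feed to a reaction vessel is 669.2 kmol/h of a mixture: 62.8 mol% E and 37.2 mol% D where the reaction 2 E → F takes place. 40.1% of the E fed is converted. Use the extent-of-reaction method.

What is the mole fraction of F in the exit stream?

0.144

E reacted = 0.401 × 420.3 = 168.5 kmol/h; ν_E = −2, so ξ = 168.5/2 = 84.26 kmol/h.
Outlet amounts (n = n₀ + ν ξ):
  E: 420.3 − 2(84.26) = 251.7
  F: 0 + 1(84.26) = 84.26
  D: 248.9 (inert)
Total out = 584.9 kmol/h; y_F = 84.26 / 584.9 = 0.1441.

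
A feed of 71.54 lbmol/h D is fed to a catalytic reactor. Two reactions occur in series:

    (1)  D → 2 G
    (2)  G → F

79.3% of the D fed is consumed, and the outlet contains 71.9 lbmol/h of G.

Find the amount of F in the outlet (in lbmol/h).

Conversion of D: D consumed = 1ξ₁ = 0.793 × 71.54 → ξ₁ = 56.73 lbmol/h.
G balance: n_G = 0 + 2ξ₁ − 1ξ₂ = 71.9 → ξ₂ = (2·56.73 − 71.9)/1 = 41.56 lbmol/h.
Outlet amounts (n = n₀ + Σ ν·ξ):
  D: 71.54 − 1(56.73) = 14.81
  G: 0 + 2(56.73) − 1(41.56) = 71.9
  F: 0 + 1(41.56) = 41.56

41.6 lbmol/h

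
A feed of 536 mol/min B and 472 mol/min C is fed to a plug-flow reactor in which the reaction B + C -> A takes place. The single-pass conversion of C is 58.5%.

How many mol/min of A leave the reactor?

276 mol/min

C reacted = 0.585 × 472 = 276.1 mol/min; ν_C = −1, so ξ = 276.1/1 = 276.1 mol/min.
Outlet amounts (n = n₀ + ν ξ):
  B: 536 − 1(276.1) = 259.9
  C: 472 − 1(276.1) = 195.9
  A: 0 + 1(276.1) = 276.1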